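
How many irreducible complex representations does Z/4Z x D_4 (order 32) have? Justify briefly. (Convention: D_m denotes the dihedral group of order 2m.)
20

Working: The number of irreducible complex representations of a finite group equals its number of conjugacy classes. For a direct product, #classes(G x H) = #classes(G) * #classes(H). Z/4Z has 4 classes (abelian), D_4 has 5 classes, so 4 * 5 = 20, so Z/4Z x D_4 (order 32) has exactly 20 irreducible complex representations.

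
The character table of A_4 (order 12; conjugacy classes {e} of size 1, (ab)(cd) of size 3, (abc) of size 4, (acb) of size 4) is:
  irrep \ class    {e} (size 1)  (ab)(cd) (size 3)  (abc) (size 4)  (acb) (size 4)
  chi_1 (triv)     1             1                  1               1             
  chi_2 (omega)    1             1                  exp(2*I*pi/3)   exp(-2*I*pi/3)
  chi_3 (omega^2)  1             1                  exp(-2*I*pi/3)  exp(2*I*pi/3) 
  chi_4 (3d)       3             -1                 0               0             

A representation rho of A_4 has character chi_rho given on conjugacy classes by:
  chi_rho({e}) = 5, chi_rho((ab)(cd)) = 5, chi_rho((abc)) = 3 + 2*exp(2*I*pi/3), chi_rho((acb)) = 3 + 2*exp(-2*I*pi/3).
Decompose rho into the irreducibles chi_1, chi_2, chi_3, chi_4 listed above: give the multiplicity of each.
Multiplicities: chi_1: 3, chi_2: 2, chi_3: 0, chi_4: 0.

Derivation: Use <chi_rho, chi> = (1/|G|) sum_C |C| * chi_rho(C) * conj(chi(C)) with |G| = 12 for each irreducible chi in the table:
  <chi_rho, chi_1> = (1/12)[1*(5)*conj(1) + 3*(5)*conj(1) + 4*(3 + 2*exp(2*I*pi/3))*conj(1) + 4*(3 + 2*exp(-2*I*pi/3))*conj(1)]
      = (1/12)[(5) + (15) + (12 + 8*exp(2*I*pi/3)) + (12 + 8*exp(-2*I*pi/3))] = 36/12 = 3
  <chi_rho, chi_2> = (1/12)[1*(5)*conj(1) + 3*(5)*conj(1) + 4*(3 + 2*exp(2*I*pi/3))*conj(exp(2*I*pi/3)) + 4*(3 + 2*exp(-2*I*pi/3))*conj(exp(-2*I*pi/3))]
      = (1/12)[(5) + (15) + (8 + 12*exp(-2*I*pi/3)) + (8 + 12*exp(2*I*pi/3))] = 24/12 = 2
  <chi_rho, chi_3> = (1/12)[1*(5)*conj(1) + 3*(5)*conj(1) + 4*(3 + 2*exp(2*I*pi/3))*conj(exp(-2*I*pi/3)) + 4*(3 + 2*exp(-2*I*pi/3))*conj(exp(2*I*pi/3))]
      = (1/12)[(5) + (15) + (8*exp(-2*I*pi/3) + 12*exp(2*I*pi/3)) + (12*exp(-2*I*pi/3) + 8*exp(2*I*pi/3))] = 0/12 = 0
  <chi_rho, chi_4> = (1/12)[1*(5)*conj(3) + 3*(5)*conj(-1) + 4*(3 + 2*exp(2*I*pi/3))*conj(0) + 4*(3 + 2*exp(-2*I*pi/3))*conj(0)]
      = (1/12)[(15) + (-15) + (0) + (0)] = 0/12 = 0
(Exp terms are combined using exp(i*s)*conj(exp(i*t)) = exp(i*(s-t)), and sums of them are collapsed using the identity that for every m > 1 the m distinct m-th roots of unity sum to 0, e.g. 1 + exp(2*I*pi/3) + exp(-2*I*pi/3) = 0.)
Dimension check: dim(rho) = sum (mult * dim) = 3*1 + 2*1 + 0*1 + 0*3 = 5 = chi_rho(e) = 5.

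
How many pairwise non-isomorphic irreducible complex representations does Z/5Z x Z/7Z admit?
35

Proof sketch: The number of irreducible complex representations of a finite group equals its number of conjugacy classes. Z/5Z x Z/7Z is abelian of order 35, so every element is its own conjugacy class: 35 classes, so Z/5Z x Z/7Z (order 35) has exactly 35 irreducible complex representations.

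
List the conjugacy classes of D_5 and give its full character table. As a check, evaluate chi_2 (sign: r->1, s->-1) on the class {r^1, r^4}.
Conjugacy classes: {e} of size 1, {r^1, r^4} of size 2, {r^2, r^3} of size 2, {s, sr, ..., sr^4} of size 5.
Character table:
  irrep \ class              {e} (size 1)  {r^1, r^4} (size 2)  {r^2, r^3} (size 2)  {s, sr, ..., sr^4} (size 5)
  chi_1 (triv)               1             1                    1                    1                          
  chi_2 (sign: r->1, s->-1)  1             1                    1                    -1                         
  chi_3 (2d, j=1)            2             -1/2 + sqrt(5)/2     -sqrt(5)/2 - 1/2     0                          
  chi_4 (2d, j=2)            2             -sqrt(5)/2 - 1/2     -1/2 + sqrt(5)/2     0                          

Spot check: chi_2 (sign: r->1, s->-1) on {r^1, r^4} = 1.

Argument: D_5 has order 2*5 = 10 with 4 conjugacy classes, hence 4 irreducibles. Sum of squared dims 1 + 1 + 4 + 4 = 10 = |G|. Linear characters come from the abelianisation; the 2-dimensional irreps have character r^k -> 2*cos(2*pi*j*k/5), reflections -> 0.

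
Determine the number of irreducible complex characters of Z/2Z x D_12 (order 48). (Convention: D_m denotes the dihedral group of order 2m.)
18

Argument: The number of irreducible complex representations of a finite group equals its number of conjugacy classes. For a direct product, #classes(G x H) = #classes(G) * #classes(H). Z/2Z has 2 classes (abelian), D_12 has 9 classes, so 2 * 9 = 18, so Z/2Z x D_12 (order 48) has exactly 18 irreducible complex representations.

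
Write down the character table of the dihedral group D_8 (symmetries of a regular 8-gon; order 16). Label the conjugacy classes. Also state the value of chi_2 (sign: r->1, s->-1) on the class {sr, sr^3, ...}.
Conjugacy classes: {e} of size 1, {r^4} of size 1, {r^1, r^7} of size 2, {r^2, r^6} of size 2, {r^3, r^5} of size 2, {s, sr^2, ...} of size 4, {sr, sr^3, ...} of size 4.
Character table:
  irrep \ class              {e} (size 1)  {r^4} (size 1)  {r^1, r^7} (size 2)  {r^2, r^6} (size 2)  {r^3, r^5} (size 2)  {s, sr^2, ...} (size 4)  {sr, sr^3, ...} (size 4)
  chi_1 (triv)               1             1               1                    1                    1                    1                        1                       
  chi_2 (sign: r->1, s->-1)  1             1               1                    1                    1                    -1                       -1                      
  chi_3 (r->-1, s->1)        1             1               -1                   1                    -1                   1                        -1                      
  chi_4 (r->-1, s->-1)       1             1               -1                   1                    -1                   -1                       1                       
  chi_5 (2d, j=1)            2             -2              sqrt(2)              0                    -sqrt(2)             0                        0                       
  chi_6 (2d, j=2)            2             2               0                    -2                   0                    0                        0                       
  chi_7 (2d, j=3)            2             -2              -sqrt(2)             0                    sqrt(2)              0                        0                       

Spot check: chi_2 (sign: r->1, s->-1) on {sr, sr^3, ...} = -1.

D_8 has order 2*8 = 16 with 7 conjugacy classes, hence 7 irreducibles. Sum of squared dims 1 + 1 + 1 + 1 + 4 + 4 + 4 = 16 = |G|. Linear characters come from the abelianisation; the 2-dimensional irreps have character r^k -> 2*cos(2*pi*j*k/8), reflections -> 0.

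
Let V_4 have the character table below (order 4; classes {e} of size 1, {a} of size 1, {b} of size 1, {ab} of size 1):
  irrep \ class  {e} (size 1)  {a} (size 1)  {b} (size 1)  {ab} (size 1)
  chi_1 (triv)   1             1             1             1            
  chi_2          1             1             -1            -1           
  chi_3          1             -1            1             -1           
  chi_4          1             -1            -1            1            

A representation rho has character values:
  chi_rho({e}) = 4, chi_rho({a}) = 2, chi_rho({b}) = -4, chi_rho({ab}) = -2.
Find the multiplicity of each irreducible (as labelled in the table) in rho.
Multiplicities: chi_1: 0, chi_2: 3, chi_3: 0, chi_4: 1.

Justification: Use <chi_rho, chi> = (1/|G|) sum_C |C| * chi_rho(C) * conj(chi(C)) with |G| = 4 for each irreducible chi in the table:
  <chi_rho, chi_1> = (1/4)[1*(4)*conj(1) + 1*(2)*conj(1) + 1*(-4)*conj(1) + 1*(-2)*conj(1)]
      = (1/4)[(4) + (2) + (-4) + (-2)] = 0/4 = 0
  <chi_rho, chi_2> = (1/4)[1*(4)*conj(1) + 1*(2)*conj(1) + 1*(-4)*conj(-1) + 1*(-2)*conj(-1)]
      = (1/4)[(4) + (2) + (4) + (2)] = 12/4 = 3
  <chi_rho, chi_3> = (1/4)[1*(4)*conj(1) + 1*(2)*conj(-1) + 1*(-4)*conj(1) + 1*(-2)*conj(-1)]
      = (1/4)[(4) + (-2) + (-4) + (2)] = 0/4 = 0
  <chi_rho, chi_4> = (1/4)[1*(4)*conj(1) + 1*(2)*conj(-1) + 1*(-4)*conj(-1) + 1*(-2)*conj(1)]
      = (1/4)[(4) + (-2) + (4) + (-2)] = 4/4 = 1
Dimension check: dim(rho) = sum (mult * dim) = 0*1 + 3*1 + 0*1 + 1*1 = 4 = chi_rho(e) = 4.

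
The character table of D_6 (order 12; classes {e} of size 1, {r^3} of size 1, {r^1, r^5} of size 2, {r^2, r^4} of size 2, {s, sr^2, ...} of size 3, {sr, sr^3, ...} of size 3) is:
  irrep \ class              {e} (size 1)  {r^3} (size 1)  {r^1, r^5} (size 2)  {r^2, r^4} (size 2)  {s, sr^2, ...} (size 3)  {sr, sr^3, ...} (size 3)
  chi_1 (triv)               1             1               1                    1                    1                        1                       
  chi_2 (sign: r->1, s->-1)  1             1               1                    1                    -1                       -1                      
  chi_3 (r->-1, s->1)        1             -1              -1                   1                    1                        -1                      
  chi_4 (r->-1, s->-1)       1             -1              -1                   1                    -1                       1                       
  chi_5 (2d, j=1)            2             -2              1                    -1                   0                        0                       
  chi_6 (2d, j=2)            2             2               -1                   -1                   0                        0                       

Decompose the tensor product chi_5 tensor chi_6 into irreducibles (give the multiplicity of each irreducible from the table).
chi_5 tensor chi_6 = chi_3 + chi_4 + chi_5 (all other irreducibles have multiplicity 0).

The character of a tensor product is the pointwise product (chi_5 * chi_6)(C) = chi_5(C) * chi_6(C):
  {e}: (2)*(2), {r^3}: (-2)*(2), {r^1, r^5}: (1)*(-1), {r^2, r^4}: (-1)*(-1), {s, sr^2, ...}: (0)*(0), {sr, sr^3, ...}: (0)*(0)
so (chi_5 * chi_6) takes values
  {e} -> 4, {r^3} -> -4, {r^1, r^5} -> -1, {r^2, r^4} -> 1, {s, sr^2, ...} -> 0, {sr, sr^3, ...} -> 0.
Now take the inner product of this character with each irreducible chi from the table, <chi_5*chi_6, chi> = (1/12) sum_C |C| (chi_5*chi_6)(C) conj(chi(C)):
  <chi_5*chi_6, chi_1> = (1/12)[1*(4)*conj(1) + 1*(-4)*conj(1) + 2*(-1)*conj(1) + 2*(1)*conj(1) + 3*(0)*conj(1) + 3*(0)*conj(1)]
      = (1/12)[(4) + (-4) + (-2) + (2) + (0) + (0)] = 0/12 = 0
  <chi_5*chi_6, chi_2> = (1/12)[1*(4)*conj(1) + 1*(-4)*conj(1) + 2*(-1)*conj(1) + 2*(1)*conj(1) + 3*(0)*conj(-1) + 3*(0)*conj(-1)]
      = (1/12)[(4) + (-4) + (-2) + (2) + (0) + (0)] = 0/12 = 0
  <chi_5*chi_6, chi_3> = (1/12)[1*(4)*conj(1) + 1*(-4)*conj(-1) + 2*(-1)*conj(-1) + 2*(1)*conj(1) + 3*(0)*conj(1) + 3*(0)*conj(-1)]
      = (1/12)[(4) + (4) + (2) + (2) + (0) + (0)] = 12/12 = 1
  <chi_5*chi_6, chi_4> = (1/12)[1*(4)*conj(1) + 1*(-4)*conj(-1) + 2*(-1)*conj(-1) + 2*(1)*conj(1) + 3*(0)*conj(-1) + 3*(0)*conj(1)]
      = (1/12)[(4) + (4) + (2) + (2) + (0) + (0)] = 12/12 = 1
  <chi_5*chi_6, chi_5> = (1/12)[1*(4)*conj(2) + 1*(-4)*conj(-2) + 2*(-1)*conj(1) + 2*(1)*conj(-1) + 3*(0)*conj(0) + 3*(0)*conj(0)]
      = (1/12)[(8) + (8) + (-2) + (-2) + (0) + (0)] = 12/12 = 1
  <chi_5*chi_6, chi_6> = (1/12)[1*(4)*conj(2) + 1*(-4)*conj(2) + 2*(-1)*conj(-1) + 2*(1)*conj(-1) + 3*(0)*conj(0) + 3*(0)*conj(0)]
      = (1/12)[(8) + (-8) + (2) + (-2) + (0) + (0)] = 0/12 = 0
Hence the multiplicities are chi_3: 1, chi_4: 1, chi_5: 1. Dimension check: dim(chi_5)*dim(chi_6) = 2*2 = 4 and sum (mult * dim) = 1*1 + 1*1 + 1*2 = 4.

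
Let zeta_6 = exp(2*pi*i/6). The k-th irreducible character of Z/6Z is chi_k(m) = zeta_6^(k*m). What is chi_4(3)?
chi_4(3) = zeta_6^12 = 1

Solution. chi_4(3) = zeta_6^(4*3) = zeta_6^12. Since zeta_6^6 = 1, this equals zeta_6^0 = exp(2*pi*i*0/6) = 1.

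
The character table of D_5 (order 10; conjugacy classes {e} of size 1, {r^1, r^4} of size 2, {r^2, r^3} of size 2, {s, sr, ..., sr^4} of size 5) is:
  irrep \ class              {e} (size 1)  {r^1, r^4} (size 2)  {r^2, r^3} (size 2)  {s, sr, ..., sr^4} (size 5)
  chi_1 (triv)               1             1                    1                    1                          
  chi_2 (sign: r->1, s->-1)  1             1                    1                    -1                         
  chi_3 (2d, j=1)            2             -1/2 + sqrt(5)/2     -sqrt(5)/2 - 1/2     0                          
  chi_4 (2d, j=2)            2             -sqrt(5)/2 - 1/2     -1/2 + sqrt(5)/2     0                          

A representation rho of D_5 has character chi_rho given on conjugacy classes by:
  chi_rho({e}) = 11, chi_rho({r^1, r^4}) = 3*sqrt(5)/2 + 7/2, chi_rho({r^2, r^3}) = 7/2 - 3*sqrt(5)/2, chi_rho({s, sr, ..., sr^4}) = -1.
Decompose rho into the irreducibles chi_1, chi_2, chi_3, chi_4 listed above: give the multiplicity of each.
Multiplicities: chi_1: 2, chi_2: 3, chi_3: 3, chi_4: 0.

Why: Use <chi_rho, chi> = (1/|G|) sum_C |C| * chi_rho(C) * conj(chi(C)) with |G| = 10 for each irreducible chi in the table:
  <chi_rho, chi_1> = (1/10)[1*(11)*conj(1) + 2*(3*sqrt(5)/2 + 7/2)*conj(1) + 2*(7/2 - 3*sqrt(5)/2)*conj(1) + 5*(-1)*conj(1)]
      = (1/10)[(11) + (3*sqrt(5) + 7) + (7 - 3*sqrt(5)) + (-5)] = 20/10 = 2
  <chi_rho, chi_2> = (1/10)[1*(11)*conj(1) + 2*(3*sqrt(5)/2 + 7/2)*conj(1) + 2*(7/2 - 3*sqrt(5)/2)*conj(1) + 5*(-1)*conj(-1)]
      = (1/10)[(11) + (3*sqrt(5) + 7) + (7 - 3*sqrt(5)) + (5)] = 30/10 = 3
  <chi_rho, chi_3> = (1/10)[1*(11)*conj(2) + 2*(3*sqrt(5)/2 + 7/2)*conj(-1/2 + sqrt(5)/2) + 2*(7/2 - 3*sqrt(5)/2)*conj(-sqrt(5)/2 - 1/2) + 5*(-1)*conj(0)]
      = (1/10)[(22) + (4 + 2*sqrt(5)) + (4 - 2*sqrt(5)) + (0)] = 30/10 = 3
  <chi_rho, chi_4> = (1/10)[1*(11)*conj(2) + 2*(3*sqrt(5)/2 + 7/2)*conj(-sqrt(5)/2 - 1/2) + 2*(7/2 - 3*sqrt(5)/2)*conj(-1/2 + sqrt(5)/2) + 5*(-1)*conj(0)]
      = (1/10)[(22) + (-5*sqrt(5) - 11) + (-11 + 5*sqrt(5)) + (0)] = 0/10 = 0
Dimension check: dim(rho) = sum (mult * dim) = 2*1 + 3*1 + 3*2 + 0*2 = 11 = chi_rho(e) = 11.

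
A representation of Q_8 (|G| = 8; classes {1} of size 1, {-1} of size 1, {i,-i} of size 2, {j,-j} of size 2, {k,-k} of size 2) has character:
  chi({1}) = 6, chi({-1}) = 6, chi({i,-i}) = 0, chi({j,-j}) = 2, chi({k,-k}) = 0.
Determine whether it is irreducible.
Not irreducible (reducible): <chi, chi> = 10 > 1.

Explanation: <chi, chi> = (1/|G|) sum_C |C| * |chi(C)|^2 = (1/8)[1*|6|^2 + 1*|6|^2 + 2*|0|^2 + 2*|2|^2 + 2*|0|^2]
  = (1/8)[(36) + (36) + (0) + (8) + (0)] = 80/8 = 10.
A character is irreducible iff <chi, chi> = 1, so this representation is reducible.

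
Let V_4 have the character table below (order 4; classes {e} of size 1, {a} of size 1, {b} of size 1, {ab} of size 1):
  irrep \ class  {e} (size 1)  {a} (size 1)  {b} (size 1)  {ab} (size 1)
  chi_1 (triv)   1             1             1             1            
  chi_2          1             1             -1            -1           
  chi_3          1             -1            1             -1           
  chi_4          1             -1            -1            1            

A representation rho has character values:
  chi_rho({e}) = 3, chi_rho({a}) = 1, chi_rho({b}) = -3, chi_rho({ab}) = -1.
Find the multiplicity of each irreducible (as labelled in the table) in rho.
Multiplicities: chi_1: 0, chi_2: 2, chi_3: 0, chi_4: 1.

Working: Use <chi_rho, chi> = (1/|G|) sum_C |C| * chi_rho(C) * conj(chi(C)) with |G| = 4 for each irreducible chi in the table:
  <chi_rho, chi_1> = (1/4)[1*(3)*conj(1) + 1*(1)*conj(1) + 1*(-3)*conj(1) + 1*(-1)*conj(1)]
      = (1/4)[(3) + (1) + (-3) + (-1)] = 0/4 = 0
  <chi_rho, chi_2> = (1/4)[1*(3)*conj(1) + 1*(1)*conj(1) + 1*(-3)*conj(-1) + 1*(-1)*conj(-1)]
      = (1/4)[(3) + (1) + (3) + (1)] = 8/4 = 2
  <chi_rho, chi_3> = (1/4)[1*(3)*conj(1) + 1*(1)*conj(-1) + 1*(-3)*conj(1) + 1*(-1)*conj(-1)]
      = (1/4)[(3) + (-1) + (-3) + (1)] = 0/4 = 0
  <chi_rho, chi_4> = (1/4)[1*(3)*conj(1) + 1*(1)*conj(-1) + 1*(-3)*conj(-1) + 1*(-1)*conj(1)]
      = (1/4)[(3) + (-1) + (3) + (-1)] = 4/4 = 1
Dimension check: dim(rho) = sum (mult * dim) = 0*1 + 2*1 + 0*1 + 1*1 = 3 = chi_rho(e) = 3.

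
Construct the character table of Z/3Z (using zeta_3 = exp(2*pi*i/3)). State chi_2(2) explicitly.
Character table of Z/3Z (irreps indexed chi_0,...,chi_2 with chi_k(m) = zeta_3^(k*m), zeta_3 = exp(2*pi*i/3)):
  irrep \ class  {0} (size 1)  {1} (size 1)    {2} (size 1)  
  chi_0          1             1               1             
  chi_1          1             exp(2*I*pi/3)   exp(-2*I*pi/3)
  chi_2          1             exp(-2*I*pi/3)  exp(2*I*pi/3) 

Spot check: chi_2(2) = zeta_3^(2*2) = zeta_3^4 = exp(2*I*pi/3).

Solution. Z/3Z is abelian, so all 3 irreducible complex representations are 1-dimensional. They are given by chi_k(m) = zeta_3^(k*m) for k = 0,...,2. Row orthogonality: sum_m chi_k(m) conj(chi_l(m)) = 3 * [k = l].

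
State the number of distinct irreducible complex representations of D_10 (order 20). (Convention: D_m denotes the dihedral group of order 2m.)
8

Details: The number of irreducible complex representations of a finite group equals its number of conjugacy classes. D_10 has 8 conjugacy classes (n/2 + 3 for n even), so D_10 (order 20) has exactly 8 irreducible complex representations.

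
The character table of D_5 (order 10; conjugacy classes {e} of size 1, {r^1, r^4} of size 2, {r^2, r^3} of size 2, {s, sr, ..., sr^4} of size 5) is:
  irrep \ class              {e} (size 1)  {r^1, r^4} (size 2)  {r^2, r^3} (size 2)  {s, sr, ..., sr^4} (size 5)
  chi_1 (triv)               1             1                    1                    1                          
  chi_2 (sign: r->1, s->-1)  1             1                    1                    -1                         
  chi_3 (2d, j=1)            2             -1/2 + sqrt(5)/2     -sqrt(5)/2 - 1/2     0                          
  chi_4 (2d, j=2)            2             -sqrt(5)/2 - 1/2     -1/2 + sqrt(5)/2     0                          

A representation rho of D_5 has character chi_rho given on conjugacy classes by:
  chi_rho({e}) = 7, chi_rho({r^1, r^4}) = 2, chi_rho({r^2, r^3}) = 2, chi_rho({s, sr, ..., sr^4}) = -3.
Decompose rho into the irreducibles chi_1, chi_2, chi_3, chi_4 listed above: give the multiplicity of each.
Multiplicities: chi_1: 0, chi_2: 3, chi_3: 1, chi_4: 1.

Proof sketch: Use <chi_rho, chi> = (1/|G|) sum_C |C| * chi_rho(C) * conj(chi(C)) with |G| = 10 for each irreducible chi in the table:
  <chi_rho, chi_1> = (1/10)[1*(7)*conj(1) + 2*(2)*conj(1) + 2*(2)*conj(1) + 5*(-3)*conj(1)]
      = (1/10)[(7) + (4) + (4) + (-15)] = 0/10 = 0
  <chi_rho, chi_2> = (1/10)[1*(7)*conj(1) + 2*(2)*conj(1) + 2*(2)*conj(1) + 5*(-3)*conj(-1)]
      = (1/10)[(7) + (4) + (4) + (15)] = 30/10 = 3
  <chi_rho, chi_3> = (1/10)[1*(7)*conj(2) + 2*(2)*conj(-1/2 + sqrt(5)/2) + 2*(2)*conj(-sqrt(5)/2 - 1/2) + 5*(-3)*conj(0)]
      = (1/10)[(14) + (-2 + 2*sqrt(5)) + (-2*sqrt(5) - 2) + (0)] = 10/10 = 1
  <chi_rho, chi_4> = (1/10)[1*(7)*conj(2) + 2*(2)*conj(-sqrt(5)/2 - 1/2) + 2*(2)*conj(-1/2 + sqrt(5)/2) + 5*(-3)*conj(0)]
      = (1/10)[(14) + (-2*sqrt(5) - 2) + (-2 + 2*sqrt(5)) + (0)] = 10/10 = 1
Dimension check: dim(rho) = sum (mult * dim) = 0*1 + 3*1 + 1*2 + 1*2 = 7 = chi_rho(e) = 7.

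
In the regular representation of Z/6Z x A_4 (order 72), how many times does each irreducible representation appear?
Each irreducible V_i of dimension d_i appears with multiplicity d_i, i.e. rho_reg = (direct sum over all irreducibles V_i) d_i V_i. The irreducible dimensions for Z/6Z x A_4 are 1, 1, 1, 1, 1, 1, 1, 1, 1, 1, 1, 1, 1, 1, 1, 1, 1, 1, 3, 3, 3, 3, 3, 3: 18 irreducibles of dimension 1, each with multiplicity 1; 6 irreducibles of dimension 3, each with multiplicity 3. Total dimension 18*1*1 + 6*3*3 = 72 = |G|.

Working: General theorem: in the regular representation of a finite group G, each irreducible appears with multiplicity equal to its dimension. Check: dim(rho_reg) = sum d_i^2 = 1 + 1 + 1 + 1 + 1 + 1 + 1 + 1 + 1 + 1 + 1 + 1 + 1 + 1 + 1 + 1 + 1 + 1 + 9 + 9 + 9 + 9 + 9 + 9 = 72 = |G|.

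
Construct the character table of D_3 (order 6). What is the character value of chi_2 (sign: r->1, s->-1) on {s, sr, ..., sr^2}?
Conjugacy classes: {e} of size 1, {r^1, r^2} of size 2, {s, sr, ..., sr^2} of size 3.
Character table:
  irrep \ class              {e} (size 1)  {r^1, r^2} (size 2)  {s, sr, ..., sr^2} (size 3)
  chi_1 (triv)               1             1                    1                          
  chi_2 (sign: r->1, s->-1)  1             1                    -1                         
  chi_3 (2d, j=1)            2             -1                   0                          

Spot check: chi_2 (sign: r->1, s->-1) on {s, sr, ..., sr^2} = -1.

Reasoning: D_3 has order 2*3 = 6 with 3 conjugacy classes, hence 3 irreducibles. Sum of squared dims 1 + 1 + 4 = 6 = |G|. Linear characters come from the abelianisation; the 2-dimensional irreps have character r^k -> 2*cos(2*pi*j*k/3), reflections -> 0.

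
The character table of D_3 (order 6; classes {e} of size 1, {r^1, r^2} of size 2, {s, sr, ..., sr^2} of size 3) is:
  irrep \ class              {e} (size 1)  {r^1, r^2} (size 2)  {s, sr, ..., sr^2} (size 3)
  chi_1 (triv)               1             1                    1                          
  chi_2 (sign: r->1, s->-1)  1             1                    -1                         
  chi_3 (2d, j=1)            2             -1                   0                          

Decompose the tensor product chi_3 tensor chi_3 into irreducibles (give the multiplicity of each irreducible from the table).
chi_3 tensor chi_3 = chi_1 + chi_2 + chi_3 (all other irreducibles have multiplicity 0).

Reasoning: The character of a tensor product is the pointwise product (chi_3 * chi_3)(C) = chi_3(C) * chi_3(C):
  {e}: (2)*(2), {r^1, r^2}: (-1)*(-1), {s, sr, ..., sr^2}: (0)*(0)
so (chi_3 * chi_3) takes values
  {e} -> 4, {r^1, r^2} -> 1, {s, sr, ..., sr^2} -> 0.
Now take the inner product of this character with each irreducible chi from the table, <chi_3*chi_3, chi> = (1/6) sum_C |C| (chi_3*chi_3)(C) conj(chi(C)):
  <chi_3*chi_3, chi_1> = (1/6)[1*(4)*conj(1) + 2*(1)*conj(1) + 3*(0)*conj(1)]
      = (1/6)[(4) + (2) + (0)] = 6/6 = 1
  <chi_3*chi_3, chi_2> = (1/6)[1*(4)*conj(1) + 2*(1)*conj(1) + 3*(0)*conj(-1)]
      = (1/6)[(4) + (2) + (0)] = 6/6 = 1
  <chi_3*chi_3, chi_3> = (1/6)[1*(4)*conj(2) + 2*(1)*conj(-1) + 3*(0)*conj(0)]
      = (1/6)[(8) + (-2) + (0)] = 6/6 = 1
Hence the multiplicities are chi_1: 1, chi_2: 1, chi_3: 1. Dimension check: dim(chi_3)*dim(chi_3) = 2*2 = 4 and sum (mult * dim) = 1*1 + 1*1 + 1*2 = 4.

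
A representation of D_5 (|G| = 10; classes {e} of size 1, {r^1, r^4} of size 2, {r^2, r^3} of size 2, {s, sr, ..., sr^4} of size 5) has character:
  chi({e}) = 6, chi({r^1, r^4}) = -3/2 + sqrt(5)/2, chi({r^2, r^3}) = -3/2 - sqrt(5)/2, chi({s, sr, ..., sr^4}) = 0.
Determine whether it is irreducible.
Not irreducible (reducible): <chi, chi> = 5 > 1.

Explanation: <chi, chi> = (1/|G|) sum_C |C| * |chi(C)|^2 = (1/10)[1*|6|^2 + 2*|-3/2 + sqrt(5)/2|^2 + 2*|-3/2 - sqrt(5)/2|^2 + 5*|0|^2]
  = (1/10)[(36) + (7 - 3*sqrt(5)) + (3*sqrt(5) + 7) + (0)] = 50/10 = 5.
A character is irreducible iff <chi, chi> = 1, so this representation is reducible.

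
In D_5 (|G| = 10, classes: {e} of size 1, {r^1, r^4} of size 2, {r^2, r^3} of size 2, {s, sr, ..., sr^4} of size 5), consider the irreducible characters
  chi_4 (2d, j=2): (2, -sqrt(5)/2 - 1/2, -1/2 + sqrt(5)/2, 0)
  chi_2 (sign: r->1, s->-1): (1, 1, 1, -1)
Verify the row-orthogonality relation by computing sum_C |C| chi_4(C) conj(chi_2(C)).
Sum = 0; so <chi_4, chi_2> = 0 (distinct irreducibles are orthogonal).

Compute term by term over conjugacy classes (|C| * chi_4(C) * conj(chi_2(C))):
  1*(2)*conj(1) + 2*(-sqrt(5)/2 - 1/2)*conj(1) + 2*(-1/2 + sqrt(5)/2)*conj(1) + 5*(0)*conj(-1)
  = (2) + (-sqrt(5) - 1) + (-1 + sqrt(5)) + (0)
  = 0.
Dividing by |G| = 10 gives 0/10 = 0, matching the row-orthogonality relation <chi_4, chi_2> = [chi_4 = chi_2].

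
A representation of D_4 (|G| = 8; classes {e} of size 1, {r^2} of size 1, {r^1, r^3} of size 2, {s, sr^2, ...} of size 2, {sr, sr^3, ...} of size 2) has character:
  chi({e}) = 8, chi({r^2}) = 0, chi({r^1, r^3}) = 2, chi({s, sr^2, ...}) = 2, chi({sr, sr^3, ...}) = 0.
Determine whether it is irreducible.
Not irreducible (reducible): <chi, chi> = 10 > 1.

Proof sketch: <chi, chi> = (1/|G|) sum_C |C| * |chi(C)|^2 = (1/8)[1*|8|^2 + 1*|0|^2 + 2*|2|^2 + 2*|2|^2 + 2*|0|^2]
  = (1/8)[(64) + (0) + (8) + (8) + (0)] = 80/8 = 10.
A character is irreducible iff <chi, chi> = 1, so this representation is reducible.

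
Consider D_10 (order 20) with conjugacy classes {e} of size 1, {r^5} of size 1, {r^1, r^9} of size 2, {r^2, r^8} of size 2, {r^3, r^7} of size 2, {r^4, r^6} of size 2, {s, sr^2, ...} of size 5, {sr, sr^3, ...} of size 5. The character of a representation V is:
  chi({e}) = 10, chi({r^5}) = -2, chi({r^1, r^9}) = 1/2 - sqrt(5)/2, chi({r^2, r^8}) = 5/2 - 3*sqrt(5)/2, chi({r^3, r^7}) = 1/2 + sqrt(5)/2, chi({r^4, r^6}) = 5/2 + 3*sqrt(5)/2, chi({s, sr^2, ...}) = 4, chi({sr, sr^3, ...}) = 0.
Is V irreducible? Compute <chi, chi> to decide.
Not irreducible (reducible): <chi, chi> = 13 > 1.

Reasoning: <chi, chi> = (1/|G|) sum_C |C| * |chi(C)|^2 = (1/20)[1*|10|^2 + 1*|-2|^2 + 2*|1/2 - sqrt(5)/2|^2 + 2*|5/2 - 3*sqrt(5)/2|^2 + 2*|1/2 + sqrt(5)/2|^2 + 2*|5/2 + 3*sqrt(5)/2|^2 + 5*|4|^2 + 5*|0|^2]
  = (1/20)[(100) + (4) + (3 - sqrt(5)) + (35 - 15*sqrt(5)) + (sqrt(5) + 3) + (15*sqrt(5) + 35) + (80) + (0)] = 260/20 = 13.
A character is irreducible iff <chi, chi> = 1, so this representation is reducible.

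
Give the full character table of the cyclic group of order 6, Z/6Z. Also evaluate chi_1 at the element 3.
Character table of Z/6Z (irreps indexed chi_0,...,chi_5 with chi_k(m) = zeta_6^(k*m), zeta_6 = exp(2*pi*i/6)):
  irrep \ class  {0} (size 1)  {1} (size 1)    {2} (size 1)    {3} (size 1)  {4} (size 1)    {5} (size 1)  
  chi_0          1             1               1               1             1               1             
  chi_1          1             exp(I*pi/3)     exp(2*I*pi/3)   -1            exp(-2*I*pi/3)  exp(-I*pi/3)  
  chi_2          1             exp(2*I*pi/3)   exp(-2*I*pi/3)  1             exp(2*I*pi/3)   exp(-2*I*pi/3)
  chi_3          1             -1              1               -1            1               -1            
  chi_4          1             exp(-2*I*pi/3)  exp(2*I*pi/3)   1             exp(-2*I*pi/3)  exp(2*I*pi/3) 
  chi_5          1             exp(-I*pi/3)    exp(-2*I*pi/3)  -1            exp(2*I*pi/3)   exp(I*pi/3)   

Spot check: chi_1(3) = zeta_6^(1*3) = zeta_6^3 = -1.

Working: Z/6Z is abelian, so all 6 irreducible complex representations are 1-dimensional. They are given by chi_k(m) = zeta_6^(k*m) for k = 0,...,5. Row orthogonality: sum_m chi_k(m) conj(chi_l(m)) = 6 * [k = l].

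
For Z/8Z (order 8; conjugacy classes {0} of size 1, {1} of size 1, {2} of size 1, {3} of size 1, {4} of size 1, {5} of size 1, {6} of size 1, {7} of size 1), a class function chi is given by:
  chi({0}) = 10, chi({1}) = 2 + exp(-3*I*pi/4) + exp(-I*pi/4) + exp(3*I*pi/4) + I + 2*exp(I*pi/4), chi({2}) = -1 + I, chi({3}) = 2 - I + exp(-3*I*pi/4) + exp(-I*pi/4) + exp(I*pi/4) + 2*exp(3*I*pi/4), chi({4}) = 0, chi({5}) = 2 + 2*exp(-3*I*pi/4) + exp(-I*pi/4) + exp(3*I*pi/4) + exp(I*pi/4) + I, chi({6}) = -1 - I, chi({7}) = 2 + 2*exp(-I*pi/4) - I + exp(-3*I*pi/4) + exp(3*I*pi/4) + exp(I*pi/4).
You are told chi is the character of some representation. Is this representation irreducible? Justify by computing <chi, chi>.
Not irreducible (reducible): <chi, chi> = 16 > 1.

Derivation: <chi, chi> = (1/|G|) sum_C |C| * |chi(C)|^2 = (1/8)[1*|10|^2 + 1*|2 + exp(-3*I*pi/4) + exp(-I*pi/4) + exp(3*I*pi/4) + I + 2*exp(I*pi/4)|^2 + 1*|-1 + I|^2 + 1*|2 - I + exp(-3*I*pi/4) + exp(-I*pi/4) + exp(I*pi/4) + 2*exp(3*I*pi/4)|^2 + 1*|0|^2 + 1*|2 + 2*exp(-3*I*pi/4) + exp(-I*pi/4) + exp(3*I*pi/4) + exp(I*pi/4) + I|^2 + 1*|-1 - I|^2 + 1*|2 + 2*exp(-I*pi/4) - I + exp(-3*I*pi/4) + exp(3*I*pi/4) + exp(I*pi/4)|^2]
  = (1/8)[(100) + (6 + 6*exp(-I*pi/4) + 4*exp(-3*I*pi/4) + 3*exp(3*I*pi/4) + 7*exp(I*pi/4)) + (2) + (6 + 7*exp(-3*I*pi/4) + 3*exp(-I*pi/4) + 4*exp(I*pi/4) + 6*exp(3*I*pi/4)) + (0) + (6 + 7*exp(-3*I*pi/4) + 3*exp(-I*pi/4) + 4*exp(I*pi/4) + 6*exp(3*I*pi/4)) + (2) + (6 + 6*exp(-I*pi/4) + 4*exp(-3*I*pi/4) + 3*exp(3*I*pi/4) + 7*exp(I*pi/4))] = 128/8 = 16.
(Exp terms are combined using exp(i*s)*conj(exp(i*t)) = exp(i*(s-t)), and sums of them are collapsed using the identity that for every m > 1 the m distinct m-th roots of unity sum to 0, e.g. 1 + exp(2*I*pi/3) + exp(-2*I*pi/3) = 0.)
A character is irreducible iff <chi, chi> = 1, so this representation is reducible.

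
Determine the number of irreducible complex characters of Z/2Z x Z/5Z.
10

Solution. The number of irreducible complex representations of a finite group equals its number of conjugacy classes. Z/2Z x Z/5Z is abelian of order 10, so every element is its own conjugacy class: 10 classes, so Z/2Z x Z/5Z (order 10) has exactly 10 irreducible complex representations.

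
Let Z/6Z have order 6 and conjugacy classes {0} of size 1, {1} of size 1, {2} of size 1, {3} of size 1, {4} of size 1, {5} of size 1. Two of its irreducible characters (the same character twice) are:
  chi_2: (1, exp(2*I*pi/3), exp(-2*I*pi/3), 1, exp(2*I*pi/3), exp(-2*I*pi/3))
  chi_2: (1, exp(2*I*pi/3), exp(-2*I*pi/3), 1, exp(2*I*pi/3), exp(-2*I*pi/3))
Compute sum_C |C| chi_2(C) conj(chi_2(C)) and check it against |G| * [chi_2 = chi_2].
Sum = 6 = |G| = 6; so <chi_2, chi_2> = 1 (norm-1 confirms irreducibility).

Details: Compute term by term over conjugacy classes (|C| * chi_2(C) * conj(chi_2(C))):
  1*(1)*conj(1) + 1*(exp(2*I*pi/3))*conj(exp(2*I*pi/3)) + 1*(exp(-2*I*pi/3))*conj(exp(-2*I*pi/3)) + 1*(1)*conj(1) + 1*(exp(2*I*pi/3))*conj(exp(2*I*pi/3)) + 1*(exp(-2*I*pi/3))*conj(exp(-2*I*pi/3))
  = (1) + (1) + (1) + (1) + (1) + (1)
  = 6.
(Exp terms are combined using exp(i*s)*conj(exp(i*t)) = exp(i*(s-t)), and sums of them are collapsed using the identity that for every m > 1 the m distinct m-th roots of unity sum to 0, e.g. 1 + exp(2*I*pi/3) + exp(-2*I*pi/3) = 0.)
Dividing by |G| = 6 gives 6/6 = 1, matching the row-orthogonality relation <chi_2, chi_2> = [chi_2 = chi_2].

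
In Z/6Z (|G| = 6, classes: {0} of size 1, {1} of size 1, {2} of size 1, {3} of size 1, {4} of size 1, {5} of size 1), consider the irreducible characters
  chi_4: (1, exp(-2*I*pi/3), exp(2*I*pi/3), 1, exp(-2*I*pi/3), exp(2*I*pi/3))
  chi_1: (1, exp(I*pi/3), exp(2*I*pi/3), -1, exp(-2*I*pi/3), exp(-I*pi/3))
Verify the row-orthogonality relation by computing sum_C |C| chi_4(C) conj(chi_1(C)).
Sum = 0; so <chi_4, chi_1> = 0 (distinct irreducibles are orthogonal).

Compute term by term over conjugacy classes (|C| * chi_4(C) * conj(chi_1(C))):
  1*(1)*conj(1) + 1*(exp(-2*I*pi/3))*conj(exp(I*pi/3)) + 1*(exp(2*I*pi/3))*conj(exp(2*I*pi/3)) + 1*(1)*conj(-1) + 1*(exp(-2*I*pi/3))*conj(exp(-2*I*pi/3)) + 1*(exp(2*I*pi/3))*conj(exp(-I*pi/3))
  = (1) + (-1) + (1) + (-1) + (1) + (-1)
  = 0.
(Exp terms are combined using exp(i*s)*conj(exp(i*t)) = exp(i*(s-t)), and sums of them are collapsed using the identity that for every m > 1 the m distinct m-th roots of unity sum to 0, e.g. 1 + exp(2*I*pi/3) + exp(-2*I*pi/3) = 0.)
Dividing by |G| = 6 gives 0/6 = 0, matching the row-orthogonality relation <chi_4, chi_1> = [chi_4 = chi_1].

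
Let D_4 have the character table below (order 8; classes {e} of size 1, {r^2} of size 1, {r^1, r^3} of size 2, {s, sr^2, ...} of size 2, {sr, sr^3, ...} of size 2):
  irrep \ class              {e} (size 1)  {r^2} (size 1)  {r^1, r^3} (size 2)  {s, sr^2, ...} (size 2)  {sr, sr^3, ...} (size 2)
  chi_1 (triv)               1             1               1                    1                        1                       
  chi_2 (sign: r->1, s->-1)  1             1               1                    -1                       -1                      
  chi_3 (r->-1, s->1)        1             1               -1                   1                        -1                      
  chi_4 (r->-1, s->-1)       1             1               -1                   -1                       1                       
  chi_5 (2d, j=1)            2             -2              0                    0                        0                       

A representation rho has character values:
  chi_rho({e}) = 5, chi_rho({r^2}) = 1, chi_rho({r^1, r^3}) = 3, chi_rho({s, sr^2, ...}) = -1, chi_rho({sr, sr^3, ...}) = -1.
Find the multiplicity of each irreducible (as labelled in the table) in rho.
Multiplicities: chi_1: 1, chi_2: 2, chi_3: 0, chi_4: 0, chi_5: 1.

Derivation: Use <chi_rho, chi> = (1/|G|) sum_C |C| * chi_rho(C) * conj(chi(C)) with |G| = 8 for each irreducible chi in the table:
  <chi_rho, chi_1> = (1/8)[1*(5)*conj(1) + 1*(1)*conj(1) + 2*(3)*conj(1) + 2*(-1)*conj(1) + 2*(-1)*conj(1)]
      = (1/8)[(5) + (1) + (6) + (-2) + (-2)] = 8/8 = 1
  <chi_rho, chi_2> = (1/8)[1*(5)*conj(1) + 1*(1)*conj(1) + 2*(3)*conj(1) + 2*(-1)*conj(-1) + 2*(-1)*conj(-1)]
      = (1/8)[(5) + (1) + (6) + (2) + (2)] = 16/8 = 2
  <chi_rho, chi_3> = (1/8)[1*(5)*conj(1) + 1*(1)*conj(1) + 2*(3)*conj(-1) + 2*(-1)*conj(1) + 2*(-1)*conj(-1)]
      = (1/8)[(5) + (1) + (-6) + (-2) + (2)] = 0/8 = 0
  <chi_rho, chi_4> = (1/8)[1*(5)*conj(1) + 1*(1)*conj(1) + 2*(3)*conj(-1) + 2*(-1)*conj(-1) + 2*(-1)*conj(1)]
      = (1/8)[(5) + (1) + (-6) + (2) + (-2)] = 0/8 = 0
  <chi_rho, chi_5> = (1/8)[1*(5)*conj(2) + 1*(1)*conj(-2) + 2*(3)*conj(0) + 2*(-1)*conj(0) + 2*(-1)*conj(0)]
      = (1/8)[(10) + (-2) + (0) + (0) + (0)] = 8/8 = 1
Dimension check: dim(rho) = sum (mult * dim) = 1*1 + 2*1 + 0*1 + 0*1 + 1*2 = 5 = chi_rho(e) = 5.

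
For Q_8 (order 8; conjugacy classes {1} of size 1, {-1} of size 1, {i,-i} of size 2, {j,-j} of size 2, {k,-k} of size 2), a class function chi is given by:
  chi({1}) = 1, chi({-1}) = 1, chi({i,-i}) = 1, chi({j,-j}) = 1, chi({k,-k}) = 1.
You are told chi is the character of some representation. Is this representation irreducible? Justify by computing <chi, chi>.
Irreducible: <chi, chi> = 1.

Details: <chi, chi> = (1/|G|) sum_C |C| * |chi(C)|^2 = (1/8)[1*|1|^2 + 1*|1|^2 + 2*|1|^2 + 2*|1|^2 + 2*|1|^2]
  = (1/8)[(1) + (1) + (2) + (2) + (2)] = 8/8 = 1.
A character is irreducible iff <chi, chi> = 1, so this representation is irreducible.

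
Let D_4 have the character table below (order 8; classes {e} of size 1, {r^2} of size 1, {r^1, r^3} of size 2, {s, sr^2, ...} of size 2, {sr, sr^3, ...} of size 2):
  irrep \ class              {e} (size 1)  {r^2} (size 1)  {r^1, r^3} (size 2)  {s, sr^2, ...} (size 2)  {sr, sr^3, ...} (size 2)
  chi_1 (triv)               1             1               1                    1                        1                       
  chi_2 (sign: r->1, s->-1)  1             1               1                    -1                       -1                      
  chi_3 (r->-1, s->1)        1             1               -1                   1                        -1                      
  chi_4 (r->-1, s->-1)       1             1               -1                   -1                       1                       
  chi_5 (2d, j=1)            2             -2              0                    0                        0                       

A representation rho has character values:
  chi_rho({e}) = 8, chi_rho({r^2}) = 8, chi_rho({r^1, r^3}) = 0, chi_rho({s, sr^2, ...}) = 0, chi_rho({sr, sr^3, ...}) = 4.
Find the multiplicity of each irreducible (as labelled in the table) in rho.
Multiplicities: chi_1: 3, chi_2: 1, chi_3: 1, chi_4: 3, chi_5: 0.

Details: Use <chi_rho, chi> = (1/|G|) sum_C |C| * chi_rho(C) * conj(chi(C)) with |G| = 8 for each irreducible chi in the table:
  <chi_rho, chi_1> = (1/8)[1*(8)*conj(1) + 1*(8)*conj(1) + 2*(0)*conj(1) + 2*(0)*conj(1) + 2*(4)*conj(1)]
      = (1/8)[(8) + (8) + (0) + (0) + (8)] = 24/8 = 3
  <chi_rho, chi_2> = (1/8)[1*(8)*conj(1) + 1*(8)*conj(1) + 2*(0)*conj(1) + 2*(0)*conj(-1) + 2*(4)*conj(-1)]
      = (1/8)[(8) + (8) + (0) + (0) + (-8)] = 8/8 = 1
  <chi_rho, chi_3> = (1/8)[1*(8)*conj(1) + 1*(8)*conj(1) + 2*(0)*conj(-1) + 2*(0)*conj(1) + 2*(4)*conj(-1)]
      = (1/8)[(8) + (8) + (0) + (0) + (-8)] = 8/8 = 1
  <chi_rho, chi_4> = (1/8)[1*(8)*conj(1) + 1*(8)*conj(1) + 2*(0)*conj(-1) + 2*(0)*conj(-1) + 2*(4)*conj(1)]
      = (1/8)[(8) + (8) + (0) + (0) + (8)] = 24/8 = 3
  <chi_rho, chi_5> = (1/8)[1*(8)*conj(2) + 1*(8)*conj(-2) + 2*(0)*conj(0) + 2*(0)*conj(0) + 2*(4)*conj(0)]
      = (1/8)[(16) + (-16) + (0) + (0) + (0)] = 0/8 = 0
Dimension check: dim(rho) = sum (mult * dim) = 3*1 + 1*1 + 1*1 + 3*1 + 0*2 = 8 = chi_rho(e) = 8.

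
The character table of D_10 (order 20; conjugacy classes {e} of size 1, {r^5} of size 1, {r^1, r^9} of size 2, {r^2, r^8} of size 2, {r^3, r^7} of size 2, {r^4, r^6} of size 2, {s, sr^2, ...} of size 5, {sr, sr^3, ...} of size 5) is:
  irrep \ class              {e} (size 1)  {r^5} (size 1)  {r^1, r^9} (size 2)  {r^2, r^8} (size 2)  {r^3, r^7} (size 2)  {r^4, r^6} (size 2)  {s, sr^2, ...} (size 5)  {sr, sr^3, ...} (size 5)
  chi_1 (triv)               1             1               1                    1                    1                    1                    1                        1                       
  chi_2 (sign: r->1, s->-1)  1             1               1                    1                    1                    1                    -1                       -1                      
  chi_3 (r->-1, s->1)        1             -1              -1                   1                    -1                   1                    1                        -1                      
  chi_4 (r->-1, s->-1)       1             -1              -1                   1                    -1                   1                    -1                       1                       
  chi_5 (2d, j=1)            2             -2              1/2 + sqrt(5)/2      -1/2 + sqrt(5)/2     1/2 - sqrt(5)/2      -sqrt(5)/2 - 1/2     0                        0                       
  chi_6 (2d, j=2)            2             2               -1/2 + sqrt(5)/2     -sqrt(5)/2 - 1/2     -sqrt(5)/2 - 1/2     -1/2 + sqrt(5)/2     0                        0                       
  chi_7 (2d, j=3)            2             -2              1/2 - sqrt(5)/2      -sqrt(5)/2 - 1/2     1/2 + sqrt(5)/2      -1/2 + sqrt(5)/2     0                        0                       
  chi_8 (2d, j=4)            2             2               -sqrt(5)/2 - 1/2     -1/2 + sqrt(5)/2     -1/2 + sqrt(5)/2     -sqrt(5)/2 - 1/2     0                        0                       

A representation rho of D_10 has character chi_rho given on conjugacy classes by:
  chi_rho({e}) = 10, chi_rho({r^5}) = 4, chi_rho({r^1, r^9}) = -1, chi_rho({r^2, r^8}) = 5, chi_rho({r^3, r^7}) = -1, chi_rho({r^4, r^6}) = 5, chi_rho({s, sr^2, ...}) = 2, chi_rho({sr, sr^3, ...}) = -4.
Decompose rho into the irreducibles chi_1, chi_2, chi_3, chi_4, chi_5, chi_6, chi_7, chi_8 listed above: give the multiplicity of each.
Multiplicities: chi_1: 1, chi_2: 2, chi_3: 3, chi_4: 0, chi_5: 0, chi_6: 1, chi_7: 0, chi_8: 1.

Explanation: Use <chi_rho, chi> = (1/|G|) sum_C |C| * chi_rho(C) * conj(chi(C)) with |G| = 20 for each irreducible chi in the table:
  <chi_rho, chi_1> = (1/20)[1*(10)*conj(1) + 1*(4)*conj(1) + 2*(-1)*conj(1) + 2*(5)*conj(1) + 2*(-1)*conj(1) + 2*(5)*conj(1) + 5*(2)*conj(1) + 5*(-4)*conj(1)]
      = (1/20)[(10) + (4) + (-2) + (10) + (-2) + (10) + (10) + (-20)] = 20/20 = 1
  <chi_rho, chi_2> = (1/20)[1*(10)*conj(1) + 1*(4)*conj(1) + 2*(-1)*conj(1) + 2*(5)*conj(1) + 2*(-1)*conj(1) + 2*(5)*conj(1) + 5*(2)*conj(-1) + 5*(-4)*conj(-1)]
      = (1/20)[(10) + (4) + (-2) + (10) + (-2) + (10) + (-10) + (20)] = 40/20 = 2
  <chi_rho, chi_3> = (1/20)[1*(10)*conj(1) + 1*(4)*conj(-1) + 2*(-1)*conj(-1) + 2*(5)*conj(1) + 2*(-1)*conj(-1) + 2*(5)*conj(1) + 5*(2)*conj(1) + 5*(-4)*conj(-1)]
      = (1/20)[(10) + (-4) + (2) + (10) + (2) + (10) + (10) + (20)] = 60/20 = 3
  <chi_rho, chi_4> = (1/20)[1*(10)*conj(1) + 1*(4)*conj(-1) + 2*(-1)*conj(-1) + 2*(5)*conj(1) + 2*(-1)*conj(-1) + 2*(5)*conj(1) + 5*(2)*conj(-1) + 5*(-4)*conj(1)]
      = (1/20)[(10) + (-4) + (2) + (10) + (2) + (10) + (-10) + (-20)] = 0/20 = 0
  <chi_rho, chi_5> = (1/20)[1*(10)*conj(2) + 1*(4)*conj(-2) + 2*(-1)*conj(1/2 + sqrt(5)/2) + 2*(5)*conj(-1/2 + sqrt(5)/2) + 2*(-1)*conj(1/2 - sqrt(5)/2) + 2*(5)*conj(-sqrt(5)/2 - 1/2) + 5*(2)*conj(0) + 5*(-4)*conj(0)]
      = (1/20)[(20) + (-8) + (-sqrt(5) - 1) + (-5 + 5*sqrt(5)) + (-1 + sqrt(5)) + (-5*sqrt(5) - 5) + (0) + (0)] = 0/20 = 0
  <chi_rho, chi_6> = (1/20)[1*(10)*conj(2) + 1*(4)*conj(2) + 2*(-1)*conj(-1/2 + sqrt(5)/2) + 2*(5)*conj(-sqrt(5)/2 - 1/2) + 2*(-1)*conj(-sqrt(5)/2 - 1/2) + 2*(5)*conj(-1/2 + sqrt(5)/2) + 5*(2)*conj(0) + 5*(-4)*conj(0)]
      = (1/20)[(20) + (8) + (1 - sqrt(5)) + (-5*sqrt(5) - 5) + (1 + sqrt(5)) + (-5 + 5*sqrt(5)) + (0) + (0)] = 20/20 = 1
  <chi_rho, chi_7> = (1/20)[1*(10)*conj(2) + 1*(4)*conj(-2) + 2*(-1)*conj(1/2 - sqrt(5)/2) + 2*(5)*conj(-sqrt(5)/2 - 1/2) + 2*(-1)*conj(1/2 + sqrt(5)/2) + 2*(5)*conj(-1/2 + sqrt(5)/2) + 5*(2)*conj(0) + 5*(-4)*conj(0)]
      = (1/20)[(20) + (-8) + (-1 + sqrt(5)) + (-5*sqrt(5) - 5) + (-sqrt(5) - 1) + (-5 + 5*sqrt(5)) + (0) + (0)] = 0/20 = 0
  <chi_rho, chi_8> = (1/20)[1*(10)*conj(2) + 1*(4)*conj(2) + 2*(-1)*conj(-sqrt(5)/2 - 1/2) + 2*(5)*conj(-1/2 + sqrt(5)/2) + 2*(-1)*conj(-1/2 + sqrt(5)/2) + 2*(5)*conj(-sqrt(5)/2 - 1/2) + 5*(2)*conj(0) + 5*(-4)*conj(0)]
      = (1/20)[(20) + (8) + (1 + sqrt(5)) + (-5 + 5*sqrt(5)) + (1 - sqrt(5)) + (-5*sqrt(5) - 5) + (0) + (0)] = 20/20 = 1
Dimension check: dim(rho) = sum (mult * dim) = 1*1 + 2*1 + 3*1 + 0*1 + 0*2 + 1*2 + 0*2 + 1*2 = 10 = chi_rho(e) = 10.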